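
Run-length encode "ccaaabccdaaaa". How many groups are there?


Input: ccaaabccdaaaa
Scanning for consecutive runs:
  Group 1: 'c' x 2 (positions 0-1)
  Group 2: 'a' x 3 (positions 2-4)
  Group 3: 'b' x 1 (positions 5-5)
  Group 4: 'c' x 2 (positions 6-7)
  Group 5: 'd' x 1 (positions 8-8)
  Group 6: 'a' x 4 (positions 9-12)
Total groups: 6

6


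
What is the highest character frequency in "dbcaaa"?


Input: dbcaaa
Character counts:
  'a': 3
  'b': 1
  'c': 1
  'd': 1
Maximum frequency: 3

3


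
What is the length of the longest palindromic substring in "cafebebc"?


Input: "cafebebc"
Checking substrings for palindromes:
  [3:6] "ebe" (len 3) => palindrome
  [4:7] "beb" (len 3) => palindrome
Longest palindromic substring: "ebe" with length 3

3


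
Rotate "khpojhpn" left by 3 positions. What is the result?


Input: "khpojhpn", rotate left by 3
First 3 characters: "khp"
Remaining characters: "ojhpn"
Concatenate remaining + first: "ojhpn" + "khp" = "ojhpnkhp"

ojhpnkhp


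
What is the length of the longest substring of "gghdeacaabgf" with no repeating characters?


Input: "gghdeacaabgf"
Sliding window (track last position of each char):
  Position 0 ('g'): window [0,0] length 1 -- new best
  Position 1 ('g'): repeat (last at 0), move window start to 1
  Position 1 ('g'): window [1,1] length 1
  Position 2 ('h'): window [1,2] length 2 -- new best
  Position 3 ('d'): window [1,3] length 3 -- new best
  Position 4 ('e'): window [1,4] length 4 -- new best
  Position 5 ('a'): window [1,5] length 5 -- new best
  Position 6 ('c'): window [1,6] length 6 -- new best
  Position 7 ('a'): repeat (last at 5), move window start to 6
  Position 7 ('a'): window [6,7] length 2
  Position 8 ('a'): repeat (last at 7), move window start to 8
  Position 8 ('a'): window [8,8] length 1
  Position 9 ('b'): window [8,9] length 2
  Position 10 ('g'): window [8,10] length 3
  Position 11 ('f'): window [8,11] length 4
Longest substring with no repeats: "ghdeac" with length 6

6


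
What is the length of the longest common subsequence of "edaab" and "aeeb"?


LCS of "edaab" and "aeeb"
DP table:
           a    e    e    b
      0    0    0    0    0
  e   0    0    1    1    1
  d   0    0    1    1    1
  a   0    1    1    1    1
  a   0    1    1    1    1
  b   0    1    1    1    2
LCS length = dp[5][4] = 2

2


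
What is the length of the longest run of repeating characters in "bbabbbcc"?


Input: "bbabbbcc"
Scanning for longest run:
  Position 1 ('b'): continues run of 'b', length=2
  Position 2 ('a'): new char, reset run to 1
  Position 3 ('b'): new char, reset run to 1
  Position 4 ('b'): continues run of 'b', length=2
  Position 5 ('b'): continues run of 'b', length=3
  Position 6 ('c'): new char, reset run to 1
  Position 7 ('c'): continues run of 'c', length=2
Longest run: 'b' with length 3

3


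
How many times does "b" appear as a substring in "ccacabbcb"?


Searching for "b" in "ccacabbcb"
Scanning each position:
  Position 0: "c" => no
  Position 1: "c" => no
  Position 2: "a" => no
  Position 3: "c" => no
  Position 4: "a" => no
  Position 5: "b" => MATCH
  Position 6: "b" => MATCH
  Position 7: "c" => no
  Position 8: "b" => MATCH
Total occurrences: 3

3


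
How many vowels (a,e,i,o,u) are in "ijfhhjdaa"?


Input: ijfhhjdaa
Checking each character:
  'i' at position 0: vowel (running total: 1)
  'j' at position 1: consonant
  'f' at position 2: consonant
  'h' at position 3: consonant
  'h' at position 4: consonant
  'j' at position 5: consonant
  'd' at position 6: consonant
  'a' at position 7: vowel (running total: 2)
  'a' at position 8: vowel (running total: 3)
Total vowels: 3

3


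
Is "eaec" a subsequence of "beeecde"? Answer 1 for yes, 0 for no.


Check if "eaec" is a subsequence of "beeecde"
Greedy scan:
  Position 0 ('b'): no match needed
  Position 1 ('e'): matches sub[0] = 'e'
  Position 2 ('e'): no match needed
  Position 3 ('e'): no match needed
  Position 4 ('c'): no match needed
  Position 5 ('d'): no match needed
  Position 6 ('e'): no match needed
Only matched 1/4 characters => not a subsequence

0


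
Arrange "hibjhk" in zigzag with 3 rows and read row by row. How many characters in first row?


Zigzag "hibjhk" into 3 rows:
Placing characters:
  'h' => row 0
  'i' => row 1
  'b' => row 2
  'j' => row 1
  'h' => row 0
  'k' => row 1
Rows:
  Row 0: "hh"
  Row 1: "ijk"
  Row 2: "b"
First row length: 2

2


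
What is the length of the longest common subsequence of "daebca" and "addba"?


LCS of "daebca" and "addba"
DP table:
           a    d    d    b    a
      0    0    0    0    0    0
  d   0    0    1    1    1    1
  a   0    1    1    1    1    2
  e   0    1    1    1    1    2
  b   0    1    1    1    2    2
  c   0    1    1    1    2    2
  a   0    1    1    1    2    3
LCS length = dp[6][5] = 3

3


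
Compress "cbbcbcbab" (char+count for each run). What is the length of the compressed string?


Input: cbbcbcbab
Runs:
  'c' x 1 => "c1"
  'b' x 2 => "b2"
  'c' x 1 => "c1"
  'b' x 1 => "b1"
  'c' x 1 => "c1"
  'b' x 1 => "b1"
  'a' x 1 => "a1"
  'b' x 1 => "b1"
Compressed: "c1b2c1b1c1b1a1b1"
Compressed length: 16

16


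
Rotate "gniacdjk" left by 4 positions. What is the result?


Input: "gniacdjk", rotate left by 4
First 4 characters: "gnia"
Remaining characters: "cdjk"
Concatenate remaining + first: "cdjk" + "gnia" = "cdjkgnia"

cdjkgnia


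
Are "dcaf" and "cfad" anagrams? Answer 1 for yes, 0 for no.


Strings: "dcaf", "cfad"
Sorted first:  acdf
Sorted second: acdf
Sorted forms match => anagrams

1


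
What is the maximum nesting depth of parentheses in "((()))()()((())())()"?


Input: "((()))()()((())())()"
Tracking depth:
  Position 0 '(': depth becomes 1
  Position 1 '(': depth becomes 2
  Position 2 '(': depth becomes 3
  Position 3 ')': depth becomes 2
  Position 4 ')': depth becomes 1
  Position 5 ')': depth becomes 0
  Position 6 '(': depth becomes 1
  Position 7 ')': depth becomes 0
  Position 8 '(': depth becomes 1
  Position 9 ')': depth becomes 0
  Position 10 '(': depth becomes 1
  Position 11 '(': depth becomes 2
  Position 12 '(': depth becomes 3
  Position 13 ')': depth becomes 2
  Position 14 ')': depth becomes 1
  Position 15 '(': depth becomes 2
  Position 16 ')': depth becomes 1
  Position 17 ')': depth becomes 0
  Position 18 '(': depth becomes 1
  Position 19 ')': depth becomes 0
Maximum depth reached: 3

3


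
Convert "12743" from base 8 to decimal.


Input: "12743" in base 8
Positional expansion:
  Digit '1' (value 1) x 8^4 = 4096
  Digit '2' (value 2) x 8^3 = 1024
  Digit '7' (value 7) x 8^2 = 448
  Digit '4' (value 4) x 8^1 = 32
  Digit '3' (value 3) x 8^0 = 3
Sum = 5603

5603


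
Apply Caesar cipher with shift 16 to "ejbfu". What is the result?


Caesar cipher: shift "ejbfu" by 16
  'e' (pos 4) + 16 = pos 20 = 'u'
  'j' (pos 9) + 16 = pos 25 = 'z'
  'b' (pos 1) + 16 = pos 17 = 'r'
  'f' (pos 5) + 16 = pos 21 = 'v'
  'u' (pos 20) + 16 = pos 10 = 'k'
Result: uzrvk

uzrvk


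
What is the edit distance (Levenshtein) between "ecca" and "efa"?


Computing edit distance: "ecca" -> "efa"
DP table:
           e    f    a
      0    1    2    3
  e   1    0    1    2
  c   2    1    1    2
  c   3    2    2    2
  a   4    3    3    2
Edit distance = dp[4][3] = 2

2


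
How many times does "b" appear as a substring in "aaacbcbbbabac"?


Searching for "b" in "aaacbcbbbabac"
Scanning each position:
  Position 0: "a" => no
  Position 1: "a" => no
  Position 2: "a" => no
  Position 3: "c" => no
  Position 4: "b" => MATCH
  Position 5: "c" => no
  Position 6: "b" => MATCH
  Position 7: "b" => MATCH
  Position 8: "b" => MATCH
  Position 9: "a" => no
  Position 10: "b" => MATCH
  Position 11: "a" => no
  Position 12: "c" => no
Total occurrences: 5

5


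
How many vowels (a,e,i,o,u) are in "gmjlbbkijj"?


Input: gmjlbbkijj
Checking each character:
  'g' at position 0: consonant
  'm' at position 1: consonant
  'j' at position 2: consonant
  'l' at position 3: consonant
  'b' at position 4: consonant
  'b' at position 5: consonant
  'k' at position 6: consonant
  'i' at position 7: vowel (running total: 1)
  'j' at position 8: consonant
  'j' at position 9: consonant
Total vowels: 1

1


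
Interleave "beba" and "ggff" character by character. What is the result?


Interleaving "beba" and "ggff":
  Position 0: 'b' from first, 'g' from second => "bg"
  Position 1: 'e' from first, 'g' from second => "eg"
  Position 2: 'b' from first, 'f' from second => "bf"
  Position 3: 'a' from first, 'f' from second => "af"
Result: bgegbfaf

bgegbfaf


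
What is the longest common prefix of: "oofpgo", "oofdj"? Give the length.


Words: oofpgo, oofdj
  Position 0: all 'o' => match
  Position 1: all 'o' => match
  Position 2: all 'f' => match
  Position 3: ('p', 'd') => mismatch, stop
LCP = "oof" (length 3)

3


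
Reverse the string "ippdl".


Input: ippdl
Reading characters right to left:
  Position 4: 'l'
  Position 3: 'd'
  Position 2: 'p'
  Position 1: 'p'
  Position 0: 'i'
Reversed: ldppi

ldppi


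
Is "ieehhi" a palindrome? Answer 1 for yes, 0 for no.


Input: ieehhi
Reversed: ihheei
  Compare pos 0 ('i') with pos 5 ('i'): match
  Compare pos 1 ('e') with pos 4 ('h'): MISMATCH
  Compare pos 2 ('e') with pos 3 ('h'): MISMATCH
Result: not a palindrome

0


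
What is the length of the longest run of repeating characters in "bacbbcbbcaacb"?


Input: "bacbbcbbcaacb"
Scanning for longest run:
  Position 1 ('a'): new char, reset run to 1
  Position 2 ('c'): new char, reset run to 1
  Position 3 ('b'): new char, reset run to 1
  Position 4 ('b'): continues run of 'b', length=2
  Position 5 ('c'): new char, reset run to 1
  Position 6 ('b'): new char, reset run to 1
  Position 7 ('b'): continues run of 'b', length=2
  Position 8 ('c'): new char, reset run to 1
  Position 9 ('a'): new char, reset run to 1
  Position 10 ('a'): continues run of 'a', length=2
  Position 11 ('c'): new char, reset run to 1
  Position 12 ('b'): new char, reset run to 1
Longest run: 'b' with length 2

2


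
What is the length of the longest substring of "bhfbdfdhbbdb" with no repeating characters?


Input: "bhfbdfdhbbdb"
Sliding window (track last position of each char):
  Position 0 ('b'): window [0,0] length 1 -- new best
  Position 1 ('h'): window [0,1] length 2 -- new best
  Position 2 ('f'): window [0,2] length 3 -- new best
  Position 3 ('b'): repeat (last at 0), move window start to 1
  Position 3 ('b'): window [1,3] length 3
  Position 4 ('d'): window [1,4] length 4 -- new best
  Position 5 ('f'): repeat (last at 2), move window start to 3
  Position 5 ('f'): window [3,5] length 3
  Position 6 ('d'): repeat (last at 4), move window start to 5
  Position 6 ('d'): window [5,6] length 2
  Position 7 ('h'): window [5,7] length 3
  Position 8 ('b'): window [5,8] length 4
  Position 9 ('b'): repeat (last at 8), move window start to 9
  Position 9 ('b'): window [9,9] length 1
  Position 10 ('d'): window [9,10] length 2
  Position 11 ('b'): repeat (last at 9), move window start to 10
  Position 11 ('b'): window [10,11] length 2
Longest substring with no repeats: "hfbd" with length 4

4


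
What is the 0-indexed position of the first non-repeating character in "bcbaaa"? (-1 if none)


Input: bcbaaa
Character frequencies:
  'a': 3
  'b': 2
  'c': 1
Scanning left to right for freq == 1:
  Position 0 ('b'): freq=2, skip
  Position 1 ('c'): unique! => answer = 1

1


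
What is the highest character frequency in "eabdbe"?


Input: eabdbe
Character counts:
  'a': 1
  'b': 2
  'd': 1
  'e': 2
Maximum frequency: 2

2


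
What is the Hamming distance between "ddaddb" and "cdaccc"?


Comparing "ddaddb" and "cdaccc" position by position:
  Position 0: 'd' vs 'c' => differ
  Position 1: 'd' vs 'd' => same
  Position 2: 'a' vs 'a' => same
  Position 3: 'd' vs 'c' => differ
  Position 4: 'd' vs 'c' => differ
  Position 5: 'b' vs 'c' => differ
Total differences (Hamming distance): 4

4


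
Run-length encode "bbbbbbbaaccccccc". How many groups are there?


Input: bbbbbbbaaccccccc
Scanning for consecutive runs:
  Group 1: 'b' x 7 (positions 0-6)
  Group 2: 'a' x 2 (positions 7-8)
  Group 3: 'c' x 7 (positions 9-15)
Total groups: 3

3


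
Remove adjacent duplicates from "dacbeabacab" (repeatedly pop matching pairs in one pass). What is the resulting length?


Input: dacbeabacab
Stack-based adjacent duplicate removal:
  Read 'd': push. Stack: d
  Read 'a': push. Stack: da
  Read 'c': push. Stack: dac
  Read 'b': push. Stack: dacb
  Read 'e': push. Stack: dacbe
  Read 'a': push. Stack: dacbea
  Read 'b': push. Stack: dacbeab
  Read 'a': push. Stack: dacbeaba
  Read 'c': push. Stack: dacbeabac
  Read 'a': push. Stack: dacbeabaca
  Read 'b': push. Stack: dacbeabacab
Final stack: "dacbeabacab" (length 11)

11


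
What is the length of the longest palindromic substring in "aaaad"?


Input: "aaaad"
Checking substrings for palindromes:
  [0:4] "aaaa" (len 4) => palindrome
  [0:3] "aaa" (len 3) => palindrome
  [1:4] "aaa" (len 3) => palindrome
  [0:2] "aa" (len 2) => palindrome
  [1:3] "aa" (len 2) => palindrome
  [2:4] "aa" (len 2) => palindrome
Longest palindromic substring: "aaaa" with length 4

4


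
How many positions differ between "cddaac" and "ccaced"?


Comparing "cddaac" and "ccaced" position by position:
  Position 0: 'c' vs 'c' => same
  Position 1: 'd' vs 'c' => DIFFER
  Position 2: 'd' vs 'a' => DIFFER
  Position 3: 'a' vs 'c' => DIFFER
  Position 4: 'a' vs 'e' => DIFFER
  Position 5: 'c' vs 'd' => DIFFER
Positions that differ: 5

5


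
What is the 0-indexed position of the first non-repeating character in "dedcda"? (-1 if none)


Input: dedcda
Character frequencies:
  'a': 1
  'c': 1
  'd': 3
  'e': 1
Scanning left to right for freq == 1:
  Position 0 ('d'): freq=3, skip
  Position 1 ('e'): unique! => answer = 1

1


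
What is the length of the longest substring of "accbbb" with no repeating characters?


Input: "accbbb"
Sliding window (track last position of each char):
  Position 0 ('a'): window [0,0] length 1 -- new best
  Position 1 ('c'): window [0,1] length 2 -- new best
  Position 2 ('c'): repeat (last at 1), move window start to 2
  Position 2 ('c'): window [2,2] length 1
  Position 3 ('b'): window [2,3] length 2
  Position 4 ('b'): repeat (last at 3), move window start to 4
  Position 4 ('b'): window [4,4] length 1
  Position 5 ('b'): repeat (last at 4), move window start to 5
  Position 5 ('b'): window [5,5] length 1
Longest substring with no repeats: "ac" with length 2

2


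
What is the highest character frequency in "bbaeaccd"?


Input: bbaeaccd
Character counts:
  'a': 2
  'b': 2
  'c': 2
  'd': 1
  'e': 1
Maximum frequency: 2

2


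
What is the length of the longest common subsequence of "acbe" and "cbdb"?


LCS of "acbe" and "cbdb"
DP table:
           c    b    d    b
      0    0    0    0    0
  a   0    0    0    0    0
  c   0    1    1    1    1
  b   0    1    2    2    2
  e   0    1    2    2    2
LCS length = dp[4][4] = 2

2


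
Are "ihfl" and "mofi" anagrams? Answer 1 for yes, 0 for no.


Strings: "ihfl", "mofi"
Sorted first:  fhil
Sorted second: fimo
Differ at position 1: 'h' vs 'i' => not anagrams

0


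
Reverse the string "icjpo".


Input: icjpo
Reading characters right to left:
  Position 4: 'o'
  Position 3: 'p'
  Position 2: 'j'
  Position 1: 'c'
  Position 0: 'i'
Reversed: opjci

opjci


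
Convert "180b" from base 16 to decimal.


Input: "180b" in base 16
Positional expansion:
  Digit '1' (value 1) x 16^3 = 4096
  Digit '8' (value 8) x 16^2 = 2048
  Digit '0' (value 0) x 16^1 = 0
  Digit 'b' (value 11) x 16^0 = 11
Sum = 6155

6155


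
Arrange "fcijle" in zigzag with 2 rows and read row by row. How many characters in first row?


Zigzag "fcijle" into 2 rows:
Placing characters:
  'f' => row 0
  'c' => row 1
  'i' => row 0
  'j' => row 1
  'l' => row 0
  'e' => row 1
Rows:
  Row 0: "fil"
  Row 1: "cje"
First row length: 3

3


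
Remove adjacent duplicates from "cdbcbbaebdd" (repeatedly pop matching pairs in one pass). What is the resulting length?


Input: cdbcbbaebdd
Stack-based adjacent duplicate removal:
  Read 'c': push. Stack: c
  Read 'd': push. Stack: cd
  Read 'b': push. Stack: cdb
  Read 'c': push. Stack: cdbc
  Read 'b': push. Stack: cdbcb
  Read 'b': matches stack top 'b' => pop. Stack: cdbc
  Read 'a': push. Stack: cdbca
  Read 'e': push. Stack: cdbcae
  Read 'b': push. Stack: cdbcaeb
  Read 'd': push. Stack: cdbcaebd
  Read 'd': matches stack top 'd' => pop. Stack: cdbcaeb
Final stack: "cdbcaeb" (length 7)

7


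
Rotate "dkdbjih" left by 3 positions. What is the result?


Input: "dkdbjih", rotate left by 3
First 3 characters: "dkd"
Remaining characters: "bjih"
Concatenate remaining + first: "bjih" + "dkd" = "bjihdkd"

bjihdkd


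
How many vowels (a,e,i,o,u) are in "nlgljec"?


Input: nlgljec
Checking each character:
  'n' at position 0: consonant
  'l' at position 1: consonant
  'g' at position 2: consonant
  'l' at position 3: consonant
  'j' at position 4: consonant
  'e' at position 5: vowel (running total: 1)
  'c' at position 6: consonant
Total vowels: 1

1


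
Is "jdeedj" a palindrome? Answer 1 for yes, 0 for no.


Input: jdeedj
Reversed: jdeedj
  Compare pos 0 ('j') with pos 5 ('j'): match
  Compare pos 1 ('d') with pos 4 ('d'): match
  Compare pos 2 ('e') with pos 3 ('e'): match
Result: palindrome

1


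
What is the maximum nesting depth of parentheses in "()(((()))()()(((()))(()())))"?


Input: "()(((()))()()(((()))(()())))"
Tracking depth:
  Position 0 '(': depth becomes 1
  Position 1 ')': depth becomes 0
  Position 2 '(': depth becomes 1
  Position 3 '(': depth becomes 2
  Position 4 '(': depth becomes 3
  Position 5 '(': depth becomes 4
  Position 6 ')': depth becomes 3
  Position 7 ')': depth becomes 2
  Position 8 ')': depth becomes 1
  Position 9 '(': depth becomes 2
  Position 10 ')': depth becomes 1
  Position 11 '(': depth becomes 2
  Position 12 ')': depth becomes 1
  Position 13 '(': depth becomes 2
  Position 14 '(': depth becomes 3
  Position 15 '(': depth becomes 4
  Position 16 '(': depth becomes 5
  Position 17 ')': depth becomes 4
  Position 18 ')': depth becomes 3
  Position 19 ')': depth becomes 2
  Position 20 '(': depth becomes 3
  Position 21 '(': depth becomes 4
  Position 22 ')': depth becomes 3
  Position 23 '(': depth becomes 4
  Position 24 ')': depth becomes 3
  Position 25 ')': depth becomes 2
  Position 26 ')': depth becomes 1
  Position 27 ')': depth becomes 0
Maximum depth reached: 5

5


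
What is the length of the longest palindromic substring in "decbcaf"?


Input: "decbcaf"
Checking substrings for palindromes:
  [2:5] "cbc" (len 3) => palindrome
Longest palindromic substring: "cbc" with length 3

3


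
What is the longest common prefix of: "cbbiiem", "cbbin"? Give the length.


Words: cbbiiem, cbbin
  Position 0: all 'c' => match
  Position 1: all 'b' => match
  Position 2: all 'b' => match
  Position 3: all 'i' => match
  Position 4: ('i', 'n') => mismatch, stop
LCP = "cbbi" (length 4)

4


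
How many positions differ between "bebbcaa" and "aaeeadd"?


Comparing "bebbcaa" and "aaeeadd" position by position:
  Position 0: 'b' vs 'a' => DIFFER
  Position 1: 'e' vs 'a' => DIFFER
  Position 2: 'b' vs 'e' => DIFFER
  Position 3: 'b' vs 'e' => DIFFER
  Position 4: 'c' vs 'a' => DIFFER
  Position 5: 'a' vs 'd' => DIFFER
  Position 6: 'a' vs 'd' => DIFFER
Positions that differ: 7

7


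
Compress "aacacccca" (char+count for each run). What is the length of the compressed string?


Input: aacacccca
Runs:
  'a' x 2 => "a2"
  'c' x 1 => "c1"
  'a' x 1 => "a1"
  'c' x 4 => "c4"
  'a' x 1 => "a1"
Compressed: "a2c1a1c4a1"
Compressed length: 10

10


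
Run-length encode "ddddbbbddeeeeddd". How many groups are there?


Input: ddddbbbddeeeeddd
Scanning for consecutive runs:
  Group 1: 'd' x 4 (positions 0-3)
  Group 2: 'b' x 3 (positions 4-6)
  Group 3: 'd' x 2 (positions 7-8)
  Group 4: 'e' x 4 (positions 9-12)
  Group 5: 'd' x 3 (positions 13-15)
Total groups: 5

5


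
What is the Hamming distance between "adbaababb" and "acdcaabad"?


Comparing "adbaababb" and "acdcaabad" position by position:
  Position 0: 'a' vs 'a' => same
  Position 1: 'd' vs 'c' => differ
  Position 2: 'b' vs 'd' => differ
  Position 3: 'a' vs 'c' => differ
  Position 4: 'a' vs 'a' => same
  Position 5: 'b' vs 'a' => differ
  Position 6: 'a' vs 'b' => differ
  Position 7: 'b' vs 'a' => differ
  Position 8: 'b' vs 'd' => differ
Total differences (Hamming distance): 7

7


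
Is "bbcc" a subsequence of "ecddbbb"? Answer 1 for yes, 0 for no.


Check if "bbcc" is a subsequence of "ecddbbb"
Greedy scan:
  Position 0 ('e'): no match needed
  Position 1 ('c'): no match needed
  Position 2 ('d'): no match needed
  Position 3 ('d'): no match needed
  Position 4 ('b'): matches sub[0] = 'b'
  Position 5 ('b'): matches sub[1] = 'b'
  Position 6 ('b'): no match needed
Only matched 2/4 characters => not a subsequence

0


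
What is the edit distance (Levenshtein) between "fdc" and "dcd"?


Computing edit distance: "fdc" -> "dcd"
DP table:
           d    c    d
      0    1    2    3
  f   1    1    2    3
  d   2    1    2    2
  c   3    2    1    2
Edit distance = dp[3][3] = 2

2


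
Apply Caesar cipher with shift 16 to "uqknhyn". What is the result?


Caesar cipher: shift "uqknhyn" by 16
  'u' (pos 20) + 16 = pos 10 = 'k'
  'q' (pos 16) + 16 = pos 6 = 'g'
  'k' (pos 10) + 16 = pos 0 = 'a'
  'n' (pos 13) + 16 = pos 3 = 'd'
  'h' (pos 7) + 16 = pos 23 = 'x'
  'y' (pos 24) + 16 = pos 14 = 'o'
  'n' (pos 13) + 16 = pos 3 = 'd'
Result: kgadxod

kgadxod


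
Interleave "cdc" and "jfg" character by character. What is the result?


Interleaving "cdc" and "jfg":
  Position 0: 'c' from first, 'j' from second => "cj"
  Position 1: 'd' from first, 'f' from second => "df"
  Position 2: 'c' from first, 'g' from second => "cg"
Result: cjdfcg

cjdfcg


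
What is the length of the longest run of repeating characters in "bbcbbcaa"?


Input: "bbcbbcaa"
Scanning for longest run:
  Position 1 ('b'): continues run of 'b', length=2
  Position 2 ('c'): new char, reset run to 1
  Position 3 ('b'): new char, reset run to 1
  Position 4 ('b'): continues run of 'b', length=2
  Position 5 ('c'): new char, reset run to 1
  Position 6 ('a'): new char, reset run to 1
  Position 7 ('a'): continues run of 'a', length=2
Longest run: 'b' with length 2

2


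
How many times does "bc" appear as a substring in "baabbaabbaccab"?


Searching for "bc" in "baabbaabbaccab"
Scanning each position:
  Position 0: "ba" => no
  Position 1: "aa" => no
  Position 2: "ab" => no
  Position 3: "bb" => no
  Position 4: "ba" => no
  Position 5: "aa" => no
  Position 6: "ab" => no
  Position 7: "bb" => no
  Position 8: "ba" => no
  Position 9: "ac" => no
  Position 10: "cc" => no
  Position 11: "ca" => no
  Position 12: "ab" => no
Total occurrences: 0

0


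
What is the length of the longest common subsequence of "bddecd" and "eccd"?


LCS of "bddecd" and "eccd"
DP table:
           e    c    c    d
      0    0    0    0    0
  b   0    0    0    0    0
  d   0    0    0    0    1
  d   0    0    0    0    1
  e   0    1    1    1    1
  c   0    1    2    2    2
  d   0    1    2    2    3
LCS length = dp[6][4] = 3

3


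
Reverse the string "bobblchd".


Input: bobblchd
Reading characters right to left:
  Position 7: 'd'
  Position 6: 'h'
  Position 5: 'c'
  Position 4: 'l'
  Position 3: 'b'
  Position 2: 'b'
  Position 1: 'o'
  Position 0: 'b'
Reversed: dhclbbob

dhclbbob


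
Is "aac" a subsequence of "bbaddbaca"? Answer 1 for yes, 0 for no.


Check if "aac" is a subsequence of "bbaddbaca"
Greedy scan:
  Position 0 ('b'): no match needed
  Position 1 ('b'): no match needed
  Position 2 ('a'): matches sub[0] = 'a'
  Position 3 ('d'): no match needed
  Position 4 ('d'): no match needed
  Position 5 ('b'): no match needed
  Position 6 ('a'): matches sub[1] = 'a'
  Position 7 ('c'): matches sub[2] = 'c'
  Position 8 ('a'): no match needed
All 3 characters matched => is a subsequence

1


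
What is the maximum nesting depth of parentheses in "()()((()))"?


Input: "()()((()))"
Tracking depth:
  Position 0 '(': depth becomes 1
  Position 1 ')': depth becomes 0
  Position 2 '(': depth becomes 1
  Position 3 ')': depth becomes 0
  Position 4 '(': depth becomes 1
  Position 5 '(': depth becomes 2
  Position 6 '(': depth becomes 3
  Position 7 ')': depth becomes 2
  Position 8 ')': depth becomes 1
  Position 9 ')': depth becomes 0
Maximum depth reached: 3

3


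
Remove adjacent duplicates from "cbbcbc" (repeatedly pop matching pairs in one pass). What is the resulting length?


Input: cbbcbc
Stack-based adjacent duplicate removal:
  Read 'c': push. Stack: c
  Read 'b': push. Stack: cb
  Read 'b': matches stack top 'b' => pop. Stack: c
  Read 'c': matches stack top 'c' => pop. Stack: (empty)
  Read 'b': push. Stack: b
  Read 'c': push. Stack: bc
Final stack: "bc" (length 2)

2


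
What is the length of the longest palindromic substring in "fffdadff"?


Input: "fffdadff"
Checking substrings for palindromes:
  [1:8] "ffdadff" (len 7) => palindrome
  [2:7] "fdadf" (len 5) => palindrome
  [0:3] "fff" (len 3) => palindrome
  [3:6] "dad" (len 3) => palindrome
  [0:2] "ff" (len 2) => palindrome
  [1:3] "ff" (len 2) => palindrome
Longest palindromic substring: "ffdadff" with length 7

7


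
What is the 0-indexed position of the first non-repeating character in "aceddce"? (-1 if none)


Input: aceddce
Character frequencies:
  'a': 1
  'c': 2
  'd': 2
  'e': 2
Scanning left to right for freq == 1:
  Position 0 ('a'): unique! => answer = 0

0


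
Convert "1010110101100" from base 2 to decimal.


Input: "1010110101100" in base 2
Positional expansion:
  Digit '1' (value 1) x 2^12 = 4096
  Digit '0' (value 0) x 2^11 = 0
  Digit '1' (value 1) x 2^10 = 1024
  Digit '0' (value 0) x 2^9 = 0
  Digit '1' (value 1) x 2^8 = 256
  Digit '1' (value 1) x 2^7 = 128
  Digit '0' (value 0) x 2^6 = 0
  Digit '1' (value 1) x 2^5 = 32
  Digit '0' (value 0) x 2^4 = 0
  Digit '1' (value 1) x 2^3 = 8
  Digit '1' (value 1) x 2^2 = 4
  Digit '0' (value 0) x 2^1 = 0
  Digit '0' (value 0) x 2^0 = 0
Sum = 5548

5548


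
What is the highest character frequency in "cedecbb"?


Input: cedecbb
Character counts:
  'b': 2
  'c': 2
  'd': 1
  'e': 2
Maximum frequency: 2

2


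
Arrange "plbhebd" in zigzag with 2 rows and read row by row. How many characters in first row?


Zigzag "plbhebd" into 2 rows:
Placing characters:
  'p' => row 0
  'l' => row 1
  'b' => row 0
  'h' => row 1
  'e' => row 0
  'b' => row 1
  'd' => row 0
Rows:
  Row 0: "pbed"
  Row 1: "lhb"
First row length: 4

4


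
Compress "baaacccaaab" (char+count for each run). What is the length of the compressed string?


Input: baaacccaaab
Runs:
  'b' x 1 => "b1"
  'a' x 3 => "a3"
  'c' x 3 => "c3"
  'a' x 3 => "a3"
  'b' x 1 => "b1"
Compressed: "b1a3c3a3b1"
Compressed length: 10

10


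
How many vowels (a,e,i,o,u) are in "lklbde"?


Input: lklbde
Checking each character:
  'l' at position 0: consonant
  'k' at position 1: consonant
  'l' at position 2: consonant
  'b' at position 3: consonant
  'd' at position 4: consonant
  'e' at position 5: vowel (running total: 1)
Total vowels: 1

1


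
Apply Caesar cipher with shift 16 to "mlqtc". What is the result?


Caesar cipher: shift "mlqtc" by 16
  'm' (pos 12) + 16 = pos 2 = 'c'
  'l' (pos 11) + 16 = pos 1 = 'b'
  'q' (pos 16) + 16 = pos 6 = 'g'
  't' (pos 19) + 16 = pos 9 = 'j'
  'c' (pos 2) + 16 = pos 18 = 's'
Result: cbgjs

cbgjs


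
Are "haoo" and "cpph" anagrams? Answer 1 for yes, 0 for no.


Strings: "haoo", "cpph"
Sorted first:  ahoo
Sorted second: chpp
Differ at position 0: 'a' vs 'c' => not anagrams

0


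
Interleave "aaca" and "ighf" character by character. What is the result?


Interleaving "aaca" and "ighf":
  Position 0: 'a' from first, 'i' from second => "ai"
  Position 1: 'a' from first, 'g' from second => "ag"
  Position 2: 'c' from first, 'h' from second => "ch"
  Position 3: 'a' from first, 'f' from second => "af"
Result: aiagchaf

aiagchaf


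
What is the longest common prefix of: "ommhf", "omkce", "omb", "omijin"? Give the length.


Words: ommhf, omkce, omb, omijin
  Position 0: all 'o' => match
  Position 1: all 'm' => match
  Position 2: ('m', 'k', 'b', 'i') => mismatch, stop
LCP = "om" (length 2)

2


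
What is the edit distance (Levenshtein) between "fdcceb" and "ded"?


Computing edit distance: "fdcceb" -> "ded"
DP table:
           d    e    d
      0    1    2    3
  f   1    1    2    3
  d   2    1    2    2
  c   3    2    2    3
  c   4    3    3    3
  e   5    4    3    4
  b   6    5    4    4
Edit distance = dp[6][3] = 4

4


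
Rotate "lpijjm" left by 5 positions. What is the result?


Input: "lpijjm", rotate left by 5
First 5 characters: "lpijj"
Remaining characters: "m"
Concatenate remaining + first: "m" + "lpijj" = "mlpijj"

mlpijj


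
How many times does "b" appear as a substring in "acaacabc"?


Searching for "b" in "acaacabc"
Scanning each position:
  Position 0: "a" => no
  Position 1: "c" => no
  Position 2: "a" => no
  Position 3: "a" => no
  Position 4: "c" => no
  Position 5: "a" => no
  Position 6: "b" => MATCH
  Position 7: "c" => no
Total occurrences: 1

1


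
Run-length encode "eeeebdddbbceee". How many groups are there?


Input: eeeebdddbbceee
Scanning for consecutive runs:
  Group 1: 'e' x 4 (positions 0-3)
  Group 2: 'b' x 1 (positions 4-4)
  Group 3: 'd' x 3 (positions 5-7)
  Group 4: 'b' x 2 (positions 8-9)
  Group 5: 'c' x 1 (positions 10-10)
  Group 6: 'e' x 3 (positions 11-13)
Total groups: 6

6


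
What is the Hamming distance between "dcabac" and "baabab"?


Comparing "dcabac" and "baabab" position by position:
  Position 0: 'd' vs 'b' => differ
  Position 1: 'c' vs 'a' => differ
  Position 2: 'a' vs 'a' => same
  Position 3: 'b' vs 'b' => same
  Position 4: 'a' vs 'a' => same
  Position 5: 'c' vs 'b' => differ
Total differences (Hamming distance): 3

3


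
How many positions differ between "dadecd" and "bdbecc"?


Comparing "dadecd" and "bdbecc" position by position:
  Position 0: 'd' vs 'b' => DIFFER
  Position 1: 'a' vs 'd' => DIFFER
  Position 2: 'd' vs 'b' => DIFFER
  Position 3: 'e' vs 'e' => same
  Position 4: 'c' vs 'c' => same
  Position 5: 'd' vs 'c' => DIFFER
Positions that differ: 4

4


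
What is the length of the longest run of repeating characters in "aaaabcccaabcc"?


Input: "aaaabcccaabcc"
Scanning for longest run:
  Position 1 ('a'): continues run of 'a', length=2
  Position 2 ('a'): continues run of 'a', length=3
  Position 3 ('a'): continues run of 'a', length=4
  Position 4 ('b'): new char, reset run to 1
  Position 5 ('c'): new char, reset run to 1
  Position 6 ('c'): continues run of 'c', length=2
  Position 7 ('c'): continues run of 'c', length=3
  Position 8 ('a'): new char, reset run to 1
  Position 9 ('a'): continues run of 'a', length=2
  Position 10 ('b'): new char, reset run to 1
  Position 11 ('c'): new char, reset run to 1
  Position 12 ('c'): continues run of 'c', length=2
Longest run: 'a' with length 4

4


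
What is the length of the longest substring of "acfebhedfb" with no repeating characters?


Input: "acfebhedfb"
Sliding window (track last position of each char):
  Position 0 ('a'): window [0,0] length 1 -- new best
  Position 1 ('c'): window [0,1] length 2 -- new best
  Position 2 ('f'): window [0,2] length 3 -- new best
  Position 3 ('e'): window [0,3] length 4 -- new best
  Position 4 ('b'): window [0,4] length 5 -- new best
  Position 5 ('h'): window [0,5] length 6 -- new best
  Position 6 ('e'): repeat (last at 3), move window start to 4
  Position 6 ('e'): window [4,6] length 3
  Position 7 ('d'): window [4,7] length 4
  Position 8 ('f'): window [4,8] length 5
  Position 9 ('b'): repeat (last at 4), move window start to 5
  Position 9 ('b'): window [5,9] length 5
Longest substring with no repeats: "acfebh" with length 6

6


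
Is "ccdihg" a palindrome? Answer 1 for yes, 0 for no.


Input: ccdihg
Reversed: ghidcc
  Compare pos 0 ('c') with pos 5 ('g'): MISMATCH
  Compare pos 1 ('c') with pos 4 ('h'): MISMATCH
  Compare pos 2 ('d') with pos 3 ('i'): MISMATCH
Result: not a palindrome

0


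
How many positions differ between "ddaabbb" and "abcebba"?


Comparing "ddaabbb" and "abcebba" position by position:
  Position 0: 'd' vs 'a' => DIFFER
  Position 1: 'd' vs 'b' => DIFFER
  Position 2: 'a' vs 'c' => DIFFER
  Position 3: 'a' vs 'e' => DIFFER
  Position 4: 'b' vs 'b' => same
  Position 5: 'b' vs 'b' => same
  Position 6: 'b' vs 'a' => DIFFER
Positions that differ: 5

5


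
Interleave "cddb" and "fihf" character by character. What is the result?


Interleaving "cddb" and "fihf":
  Position 0: 'c' from first, 'f' from second => "cf"
  Position 1: 'd' from first, 'i' from second => "di"
  Position 2: 'd' from first, 'h' from second => "dh"
  Position 3: 'b' from first, 'f' from second => "bf"
Result: cfdidhbf

cfdidhbf


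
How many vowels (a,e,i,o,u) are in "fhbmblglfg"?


Input: fhbmblglfg
Checking each character:
  'f' at position 0: consonant
  'h' at position 1: consonant
  'b' at position 2: consonant
  'm' at position 3: consonant
  'b' at position 4: consonant
  'l' at position 5: consonant
  'g' at position 6: consonant
  'l' at position 7: consonant
  'f' at position 8: consonant
  'g' at position 9: consonant
Total vowels: 0

0


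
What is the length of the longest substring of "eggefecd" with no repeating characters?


Input: "eggefecd"
Sliding window (track last position of each char):
  Position 0 ('e'): window [0,0] length 1 -- new best
  Position 1 ('g'): window [0,1] length 2 -- new best
  Position 2 ('g'): repeat (last at 1), move window start to 2
  Position 2 ('g'): window [2,2] length 1
  Position 3 ('e'): window [2,3] length 2
  Position 4 ('f'): window [2,4] length 3 -- new best
  Position 5 ('e'): repeat (last at 3), move window start to 4
  Position 5 ('e'): window [4,5] length 2
  Position 6 ('c'): window [4,6] length 3
  Position 7 ('d'): window [4,7] length 4 -- new best
Longest substring with no repeats: "fecd" with length 4

4


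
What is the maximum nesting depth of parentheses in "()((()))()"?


Input: "()((()))()"
Tracking depth:
  Position 0 '(': depth becomes 1
  Position 1 ')': depth becomes 0
  Position 2 '(': depth becomes 1
  Position 3 '(': depth becomes 2
  Position 4 '(': depth becomes 3
  Position 5 ')': depth becomes 2
  Position 6 ')': depth becomes 1
  Position 7 ')': depth becomes 0
  Position 8 '(': depth becomes 1
  Position 9 ')': depth becomes 0
Maximum depth reached: 3

3


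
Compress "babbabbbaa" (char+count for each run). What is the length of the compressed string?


Input: babbabbbaa
Runs:
  'b' x 1 => "b1"
  'a' x 1 => "a1"
  'b' x 2 => "b2"
  'a' x 1 => "a1"
  'b' x 3 => "b3"
  'a' x 2 => "a2"
Compressed: "b1a1b2a1b3a2"
Compressed length: 12

12


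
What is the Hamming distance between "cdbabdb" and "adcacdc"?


Comparing "cdbabdb" and "adcacdc" position by position:
  Position 0: 'c' vs 'a' => differ
  Position 1: 'd' vs 'd' => same
  Position 2: 'b' vs 'c' => differ
  Position 3: 'a' vs 'a' => same
  Position 4: 'b' vs 'c' => differ
  Position 5: 'd' vs 'd' => same
  Position 6: 'b' vs 'c' => differ
Total differences (Hamming distance): 4

4


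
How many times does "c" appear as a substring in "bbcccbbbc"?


Searching for "c" in "bbcccbbbc"
Scanning each position:
  Position 0: "b" => no
  Position 1: "b" => no
  Position 2: "c" => MATCH
  Position 3: "c" => MATCH
  Position 4: "c" => MATCH
  Position 5: "b" => no
  Position 6: "b" => no
  Position 7: "b" => no
  Position 8: "c" => MATCH
Total occurrences: 4

4


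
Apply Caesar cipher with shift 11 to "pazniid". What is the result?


Caesar cipher: shift "pazniid" by 11
  'p' (pos 15) + 11 = pos 0 = 'a'
  'a' (pos 0) + 11 = pos 11 = 'l'
  'z' (pos 25) + 11 = pos 10 = 'k'
  'n' (pos 13) + 11 = pos 24 = 'y'
  'i' (pos 8) + 11 = pos 19 = 't'
  'i' (pos 8) + 11 = pos 19 = 't'
  'd' (pos 3) + 11 = pos 14 = 'o'
Result: alkytto

alkytto


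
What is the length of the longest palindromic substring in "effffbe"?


Input: "effffbe"
Checking substrings for palindromes:
  [1:5] "ffff" (len 4) => palindrome
  [1:4] "fff" (len 3) => palindrome
  [2:5] "fff" (len 3) => palindrome
  [1:3] "ff" (len 2) => palindrome
  [2:4] "ff" (len 2) => palindrome
  [3:5] "ff" (len 2) => palindrome
Longest palindromic substring: "ffff" with length 4

4


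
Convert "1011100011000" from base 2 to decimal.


Input: "1011100011000" in base 2
Positional expansion:
  Digit '1' (value 1) x 2^12 = 4096
  Digit '0' (value 0) x 2^11 = 0
  Digit '1' (value 1) x 2^10 = 1024
  Digit '1' (value 1) x 2^9 = 512
  Digit '1' (value 1) x 2^8 = 256
  Digit '0' (value 0) x 2^7 = 0
  Digit '0' (value 0) x 2^6 = 0
  Digit '0' (value 0) x 2^5 = 0
  Digit '1' (value 1) x 2^4 = 16
  Digit '1' (value 1) x 2^3 = 8
  Digit '0' (value 0) x 2^2 = 0
  Digit '0' (value 0) x 2^1 = 0
  Digit '0' (value 0) x 2^0 = 0
Sum = 5912

5912


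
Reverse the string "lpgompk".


Input: lpgompk
Reading characters right to left:
  Position 6: 'k'
  Position 5: 'p'
  Position 4: 'm'
  Position 3: 'o'
  Position 2: 'g'
  Position 1: 'p'
  Position 0: 'l'
Reversed: kpmogpl

kpmogpl


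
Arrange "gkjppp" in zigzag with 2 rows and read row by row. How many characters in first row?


Zigzag "gkjppp" into 2 rows:
Placing characters:
  'g' => row 0
  'k' => row 1
  'j' => row 0
  'p' => row 1
  'p' => row 0
  'p' => row 1
Rows:
  Row 0: "gjp"
  Row 1: "kpp"
First row length: 3

3


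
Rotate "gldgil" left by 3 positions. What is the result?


Input: "gldgil", rotate left by 3
First 3 characters: "gld"
Remaining characters: "gil"
Concatenate remaining + first: "gil" + "gld" = "gilgld"

gilgld


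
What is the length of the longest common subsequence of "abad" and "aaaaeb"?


LCS of "abad" and "aaaaeb"
DP table:
           a    a    a    a    e    b
      0    0    0    0    0    0    0
  a   0    1    1    1    1    1    1
  b   0    1    1    1    1    1    2
  a   0    1    2    2    2    2    2
  d   0    1    2    2    2    2    2
LCS length = dp[4][6] = 2

2


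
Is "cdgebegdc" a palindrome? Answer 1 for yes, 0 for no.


Input: cdgebegdc
Reversed: cdgebegdc
  Compare pos 0 ('c') with pos 8 ('c'): match
  Compare pos 1 ('d') with pos 7 ('d'): match
  Compare pos 2 ('g') with pos 6 ('g'): match
  Compare pos 3 ('e') with pos 5 ('e'): match
Result: palindrome

1


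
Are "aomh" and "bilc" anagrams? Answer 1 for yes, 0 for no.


Strings: "aomh", "bilc"
Sorted first:  ahmo
Sorted second: bcil
Differ at position 0: 'a' vs 'b' => not anagrams

0


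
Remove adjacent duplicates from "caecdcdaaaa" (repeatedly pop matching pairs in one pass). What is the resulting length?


Input: caecdcdaaaa
Stack-based adjacent duplicate removal:
  Read 'c': push. Stack: c
  Read 'a': push. Stack: ca
  Read 'e': push. Stack: cae
  Read 'c': push. Stack: caec
  Read 'd': push. Stack: caecd
  Read 'c': push. Stack: caecdc
  Read 'd': push. Stack: caecdcd
  Read 'a': push. Stack: caecdcda
  Read 'a': matches stack top 'a' => pop. Stack: caecdcd
  Read 'a': push. Stack: caecdcda
  Read 'a': matches stack top 'a' => pop. Stack: caecdcd
Final stack: "caecdcd" (length 7)

7


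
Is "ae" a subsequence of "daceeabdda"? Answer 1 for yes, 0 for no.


Check if "ae" is a subsequence of "daceeabdda"
Greedy scan:
  Position 0 ('d'): no match needed
  Position 1 ('a'): matches sub[0] = 'a'
  Position 2 ('c'): no match needed
  Position 3 ('e'): matches sub[1] = 'e'
  Position 4 ('e'): no match needed
  Position 5 ('a'): no match needed
  Position 6 ('b'): no match needed
  Position 7 ('d'): no match needed
  Position 8 ('d'): no match needed
  Position 9 ('a'): no match needed
All 2 characters matched => is a subsequence

1
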